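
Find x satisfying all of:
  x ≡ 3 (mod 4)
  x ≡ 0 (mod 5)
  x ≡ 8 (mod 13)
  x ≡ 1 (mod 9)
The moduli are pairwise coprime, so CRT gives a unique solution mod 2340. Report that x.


Product of moduli M = 4 · 5 · 13 · 9 = 2340.
Merge one congruence at a time:
  Start: x ≡ 3 (mod 4).
  Combine with x ≡ 0 (mod 5); new modulus lcm = 20.
    Write x = 3 + 4·t and substitute into x ≡ 0 (mod 5): 4·t ≡ 0 − 3 = -3 (mod 5).
    Reduce coefficients mod 5: 4·t ≡ 2 (mod 5).
    The inverse of 4 mod 5 is 4 (since 4·4 = 16 = 3·5 + 1), so t ≡ 4·2 = 8 ≡ 3 (mod 5).
    Then x = 3 + 4·3 = 15, valid modulo lcm(4, 5) = 20: x ≡ 15 (mod 20).
  Combine with x ≡ 8 (mod 13); new modulus lcm = 260.
    Write x = 15 + 20·t and substitute into x ≡ 8 (mod 13): 20·t ≡ 8 − 15 = -7 (mod 13).
    Reduce coefficients mod 13: 7·t ≡ 6 (mod 13).
    The inverse of 7 mod 13 is 2 (since 7·2 = 14 = 1·13 + 1), so t ≡ 2·6 = 12 ≡ 12 (mod 13).
    Then x = 15 + 20·12 = 255, valid modulo lcm(20, 13) = 260: x ≡ 255 (mod 260).
  Combine with x ≡ 1 (mod 9); new modulus lcm = 2340.
    Write x = 255 + 260·t and substitute into x ≡ 1 (mod 9): 260·t ≡ 1 − 255 = -254 (mod 9).
    Reduce coefficients mod 9: 8·t ≡ 7 (mod 9).
    The inverse of 8 mod 9 is 8 (since 8·8 = 64 = 7·9 + 1), so t ≡ 8·7 = 56 ≡ 2 (mod 9).
    Then x = 255 + 260·2 = 775, valid modulo lcm(260, 9) = 2340: x ≡ 775 (mod 2340).
Verify against each original: 775 mod 4 = 3, 775 mod 5 = 0, 775 mod 13 = 8, 775 mod 9 = 1.

x ≡ 775 (mod 2340).


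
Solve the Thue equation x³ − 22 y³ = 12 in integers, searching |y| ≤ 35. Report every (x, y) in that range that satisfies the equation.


The equation is x³ - 22y³ = 12. For fixed y, x³ = 22·y³ + 12, so a solution requires the RHS to be a perfect cube.
Strategy: iterate y from -35 to 35, compute RHS = 22·y³ + 12, and check whether it is a (positive or negative) perfect cube.
Check small values of y:
  y = 0: RHS = 12 is not a perfect cube.
  y = 1: RHS = 34 is not a perfect cube.
  y = -1: RHS = -10 is not a perfect cube.
  y = 2: RHS = 188 is not a perfect cube.
  y = -2: RHS = -164 is not a perfect cube.
  y = 3: RHS = 606 is not a perfect cube.
  y = -3: RHS = -582 is not a perfect cube.
Continuing the search up to |y| = 35 finds no solutions either.
No (x, y) in the scanned range satisfies the equation.

No integer solutions with |y| ≤ 35.


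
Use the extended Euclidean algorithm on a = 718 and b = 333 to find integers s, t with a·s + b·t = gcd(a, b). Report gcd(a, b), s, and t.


Euclidean algorithm on (718, 333) — divide until remainder is 0:
  718 = 2 · 333 + 52
  333 = 6 · 52 + 21
  52 = 2 · 21 + 10
  21 = 2 · 10 + 1
  10 = 10 · 1 + 0
gcd(718, 333) = 1.
Track Bezout coefficients alongside the remainders: start with r₀ = 718 = a·1 + b·0 (s = 1, t = 0) and r₁ = 333 = a·0 + b·1 (s = 0, t = 1); each new remainder r_{k+1} = r_{k-1} − q_k·r_k inherits s_{k+1} = s_{k-1} − q_k·s_k, t_{k+1} = t_{k-1} − q_k·t_k, so r_k = a·s_k + b·t_k at every step:
  q = 2: r = 52, s = 1 − 2·0 = 1, t = 0 − 2·1 = -2  (check: 718·1 + 333·(-2) = 52)
  q = 6: r = 21, s = 0 − 6·1 = -6, t = 1 − 6·(-2) = 13  (check: 718·(-6) + 333·13 = 21)
  q = 2: r = 10, s = 1 − 2·(-6) = 13, t = -2 − 2·13 = -28  (check: 718·13 + 333·(-28) = 10)
  q = 2: r = 1, s = -6 − 2·13 = -32, t = 13 − 2·(-28) = 69  (check: 718·(-32) + 333·69 = 1)
The row with r = 1 (the gcd) gives the Bezout coefficients s = -32, t = 69.
Result: 718 · (-32) + 333 · (69) = 1.

gcd(718, 333) = 1; s = -32, t = 69 (check: 718·(-32) + 333·69 = 1).


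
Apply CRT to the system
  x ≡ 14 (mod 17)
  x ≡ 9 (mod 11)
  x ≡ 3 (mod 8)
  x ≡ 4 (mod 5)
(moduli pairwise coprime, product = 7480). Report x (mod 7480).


Product of moduli M = 17 · 11 · 8 · 5 = 7480.
Merge one congruence at a time:
  Start: x ≡ 14 (mod 17).
  Combine with x ≡ 9 (mod 11); new modulus lcm = 187.
    Write x = 14 + 17·t and substitute into x ≡ 9 (mod 11): 17·t ≡ 9 − 14 = -5 (mod 11).
    Reduce coefficients mod 11: 6·t ≡ 6 (mod 11).
    The inverse of 6 mod 11 is 2 (since 6·2 = 12 = 1·11 + 1), so t ≡ 2·6 = 12 ≡ 1 (mod 11).
    Then x = 14 + 17·1 = 31, valid modulo lcm(17, 11) = 187: x ≡ 31 (mod 187).
  Combine with x ≡ 3 (mod 8); new modulus lcm = 1496.
    Write x = 31 + 187·t and substitute into x ≡ 3 (mod 8): 187·t ≡ 3 − 31 = -28 (mod 8).
    Reduce coefficients mod 8: 3·t ≡ 4 (mod 8).
    The inverse of 3 mod 8 is 3 (since 3·3 = 9 = 1·8 + 1), so t ≡ 3·4 = 12 ≡ 4 (mod 8).
    Then x = 31 + 187·4 = 779, valid modulo lcm(187, 8) = 1496: x ≡ 779 (mod 1496).
  Combine with x ≡ 4 (mod 5); new modulus lcm = 7480.
    Write x = 779 + 1496·t and substitute into x ≡ 4 (mod 5): 1496·t ≡ 4 − 779 = -775 (mod 5).
    Reduce coefficients mod 5: 1·t ≡ 0 (mod 5).
    So t ≡ 0 (mod 5).
    Then x = 779 + 1496·0 = 779, valid modulo lcm(1496, 5) = 7480: x ≡ 779 (mod 7480).
Verify against each original: 779 mod 17 = 14, 779 mod 11 = 9, 779 mod 8 = 3, 779 mod 5 = 4.

x ≡ 779 (mod 7480).


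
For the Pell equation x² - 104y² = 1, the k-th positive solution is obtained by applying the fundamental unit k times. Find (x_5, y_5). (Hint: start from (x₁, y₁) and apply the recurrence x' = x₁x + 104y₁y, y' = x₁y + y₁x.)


Step 1: Find the fundamental solution (x₁, y₁) of x² - 104y² = 1.
  Expand √104 as a continued fraction. a₀ = ⌊√104⌋ = 10; iterate m_{k+1} = d_k·a_k − m_k, d_{k+1} = (104 − m_{k+1}²)/d_k, a_{k+1} = ⌊(a₀ + m_{k+1})/d_{k+1}⌋ (starting m₀ = 0, d₀ = 1), with convergents p_k = a_k·p_{k-1} + p_{k-2}, q_k = a_k·q_{k-1} + q_{k-2} (p₋₁ = 1, q₋₁ = 0):
  k = 0: a₀ = 10; p₀/q₀ = 10/1; p₀² − 104·q₀² = 100 − 104 = -4.
  k = 1: m = 10, d = 4, a = ⌊(10 + 10)/4⌋ = 5; p/q = (5·10 + 1)/(5·1 + 0) = 51/5; p² − 104·q² = 2601 − 2600 = 1.
  The first convergent with p² − 104·q² = 1 gives the fundamental solution (x₁, y₁) = (51, 5).
Step 2: Apply the recurrence (x_{n+1}, y_{n+1}) = (x₁x_n + 104y₁y_n, x₁y_n + y₁x_n) repeatedly.
  From (x_1, y_1) = (51, 5): x_2 = 51·51 + 104·5·5 = 5201; y_2 = 51·5 + 5·51 = 510.
  From (x_2, y_2) = (5201, 510): x_3 = 51·5201 + 104·5·510 = 530451; y_3 = 51·510 + 5·5201 = 52015.
  From (x_3, y_3) = (530451, 52015): x_4 = 51·530451 + 104·5·52015 = 54100801; y_4 = 51·52015 + 5·530451 = 5305020.
  From (x_4, y_4) = (54100801, 5305020): x_5 = 51·54100801 + 104·5·5305020 = 5517751251; y_5 = 51·5305020 + 5·54100801 = 541060025.
Step 3: Verify x_5² - 104·y_5² = 30445578867912065001 - 30445578867912065000 = 1 (should be 1). ✓

(x_1, y_1) = (51, 5); (x_5, y_5) = (5517751251, 541060025).


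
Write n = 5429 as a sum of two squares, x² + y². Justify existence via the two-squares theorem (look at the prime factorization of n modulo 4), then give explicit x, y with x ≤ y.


Step 1: Factor n = 5429 = 61 · 89.
Step 2: Check the mod-4 condition on each prime factor: 61 ≡ 1 (mod 4), exponent 1; 89 ≡ 1 (mod 4), exponent 1.
All primes ≡ 3 (mod 4) appear to even exponent (or don't appear), so by the two-squares theorem n IS expressible as a sum of two squares.
Step 3: Build a representation. Here n = 61 · 89 is a product of primes ≡ 1 (mod 4). Each prime p ≡ 1 (mod 4) is itself a sum of two squares; find a² by testing p − a² for a perfect square:
  61: 61 − 1² = 60, 61 − 2² = 57, 61 − 3² = 52, 61 − 4² = 45, 61 − 5² = 36 = 6² ⇒ 61 = 5² + 6².
  89: 89 − 1² = 88, 89 − 2² = 85, 89 − 3² = 80, 89 − 4² = 73, 89 − 5² = 64 = 8² ⇒ 89 = 5² + 8².
  Combine using the Brahmagupta–Fibonacci identity (a² + b²)(c² + d²) = (ac − bd)² + (ad + bc)² = (ac + bd)² + (ad − bc)²:
  61 · 89 = 5429: from (5² + 6²)(5² + 8²), take (5·5 − 6·8, 5·8 + 6·5) = (25 − 48, 40 + 30) = (-23, 70); dropping signs (only squares matter) gives (23, 70); check 23² + 70² = 529 + 4900 = 5429 ✓.
Step 4: Order so x ≤ y and verify: 23² + 70² = 529 + 4900 = 5429 = n. ✓

n = 5429 = 23² + 70² (one valid representation with x ≤ y).


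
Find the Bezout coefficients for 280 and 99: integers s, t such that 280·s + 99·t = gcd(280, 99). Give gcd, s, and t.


Euclidean algorithm on (280, 99) — divide until remainder is 0:
  280 = 2 · 99 + 82
  99 = 1 · 82 + 17
  82 = 4 · 17 + 14
  17 = 1 · 14 + 3
  14 = 4 · 3 + 2
  3 = 1 · 2 + 1
  2 = 2 · 1 + 0
gcd(280, 99) = 1.
Track Bezout coefficients alongside the remainders: start with r₀ = 280 = a·1 + b·0 (s = 1, t = 0) and r₁ = 99 = a·0 + b·1 (s = 0, t = 1); each new remainder r_{k+1} = r_{k-1} − q_k·r_k inherits s_{k+1} = s_{k-1} − q_k·s_k, t_{k+1} = t_{k-1} − q_k·t_k, so r_k = a·s_k + b·t_k at every step:
  q = 2: r = 82, s = 1 − 2·0 = 1, t = 0 − 2·1 = -2  (check: 280·1 + 99·(-2) = 82)
  q = 1: r = 17, s = 0 − 1·1 = -1, t = 1 − 1·(-2) = 3  (check: 280·(-1) + 99·3 = 17)
  q = 4: r = 14, s = 1 − 4·(-1) = 5, t = -2 − 4·3 = -14  (check: 280·5 + 99·(-14) = 14)
  q = 1: r = 3, s = -1 − 1·5 = -6, t = 3 − 1·(-14) = 17  (check: 280·(-6) + 99·17 = 3)
  q = 4: r = 2, s = 5 − 4·(-6) = 29, t = -14 − 4·17 = -82  (check: 280·29 + 99·(-82) = 2)
  q = 1: r = 1, s = -6 − 1·29 = -35, t = 17 − 1·(-82) = 99  (check: 280·(-35) + 99·99 = 1)
The row with r = 1 (the gcd) gives the Bezout coefficients s = -35, t = 99.
Result: 280 · (-35) + 99 · (99) = 1.

gcd(280, 99) = 1; s = -35, t = 99 (check: 280·(-35) + 99·99 = 1).


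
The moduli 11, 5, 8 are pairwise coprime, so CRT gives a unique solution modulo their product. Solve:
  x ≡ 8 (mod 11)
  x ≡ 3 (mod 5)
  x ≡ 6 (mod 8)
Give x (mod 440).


Moduli 11, 5, 8 are pairwise coprime; by CRT there is a unique solution modulo M = 11 · 5 · 8 = 440.
Solve pairwise, accumulating the modulus:
  Start with x ≡ 8 (mod 11).
  Combine with x ≡ 3 (mod 5): since gcd(11, 5) = 1, we get a unique residue mod 55.
    Write x = 8 + 11·t and substitute into x ≡ 3 (mod 5): 11·t ≡ 3 − 8 = -5 (mod 5).
    Reduce coefficients mod 5: 1·t ≡ 0 (mod 5).
    So t ≡ 0 (mod 5).
    Then x = 8 + 11·0 = 8, valid modulo lcm(11, 5) = 55: x ≡ 8 (mod 55).
  Combine with x ≡ 6 (mod 8): since gcd(55, 8) = 1, we get a unique residue mod 440.
    Write x = 8 + 55·t and substitute into x ≡ 6 (mod 8): 55·t ≡ 6 − 8 = -2 (mod 8).
    Reduce coefficients mod 8: 7·t ≡ 6 (mod 8).
    The inverse of 7 mod 8 is 7 (since 7·7 = 49 = 6·8 + 1), so t ≡ 7·6 = 42 ≡ 2 (mod 8).
    Then x = 8 + 55·2 = 118, valid modulo lcm(55, 8) = 440: x ≡ 118 (mod 440).
Verify: 118 mod 11 = 8 ✓, 118 mod 5 = 3 ✓, 118 mod 8 = 6 ✓.

x ≡ 118 (mod 440).


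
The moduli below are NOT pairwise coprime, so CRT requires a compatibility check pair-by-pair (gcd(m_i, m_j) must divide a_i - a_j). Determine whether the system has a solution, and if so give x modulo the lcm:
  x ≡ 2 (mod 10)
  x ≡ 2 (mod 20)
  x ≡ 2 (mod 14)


Moduli 10, 20, 14 are not pairwise coprime, so CRT works modulo lcm(m_i) when all pairwise compatibility conditions hold.
Pairwise compatibility: gcd(m_i, m_j) must divide a_i - a_j for every pair.
Merge one congruence at a time:
  Start: x ≡ 2 (mod 10).
  Combine with x ≡ 2 (mod 20): gcd(10, 20) = 10; 2 - 2 = 0, which IS divisible by 10, so compatible.
    Write x = 2 + 10·t and substitute into x ≡ 2 (mod 20): 10·t ≡ 2 − 2 = 0 (mod 20).
    Divide the congruence (and modulus) by g = 10: 1·t ≡ 0 (mod 2).
    So t ≡ 0 (mod 2).
    Then x = 2 + 10·0 = 2, valid modulo lcm(10, 20) = 20: x ≡ 2 (mod 20).
  Combine with x ≡ 2 (mod 14): gcd(20, 14) = 2; 2 - 2 = 0, which IS divisible by 2, so compatible.
    Write x = 2 + 20·t and substitute into x ≡ 2 (mod 14): 20·t ≡ 2 − 2 = 0 (mod 14).
    Divide the congruence (and modulus) by g = 2: 10·t ≡ 0 (mod 7).
    Reduce coefficients mod 7: 3·t ≡ 0 (mod 7).
    The inverse of 3 mod 7 is 5 (since 3·5 = 15 = 2·7 + 1), so t ≡ 5·0 = 0 ≡ 0 (mod 7).
    Then x = 2 + 20·0 = 2, valid modulo lcm(20, 14) = 140: x ≡ 2 (mod 140).
Verify: 2 mod 10 = 2, 2 mod 20 = 2, 2 mod 14 = 2.

x ≡ 2 (mod 140).


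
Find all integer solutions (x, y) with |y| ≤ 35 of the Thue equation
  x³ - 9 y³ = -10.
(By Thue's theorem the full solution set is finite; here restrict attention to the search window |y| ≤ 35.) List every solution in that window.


The equation is x³ - 9y³ = -10. For fixed y, x³ = 9·y³ − 10, so a solution requires the RHS to be a perfect cube.
Strategy: iterate y from -35 to 35, compute RHS = 9·y³ − 10, and check whether it is a (positive or negative) perfect cube.
Check small values of y:
  y = 0: RHS = -10 is not a perfect cube.
  y = 1: RHS = -1 = (-1)³ ⇒ x = -1 works.
  y = -1: RHS = -19 is not a perfect cube.
  y = 2: RHS = 62 is not a perfect cube.
  y = -2: RHS = -82 is not a perfect cube.
  y = 3: RHS = 233 is not a perfect cube.
  y = -3: RHS = -253 is not a perfect cube.
Continuing the search up to |y| = 35 finds no further solutions beyond those listed.
Collected solutions: (-1, 1).

Solutions (with |y| ≤ 35): (-1, 1).


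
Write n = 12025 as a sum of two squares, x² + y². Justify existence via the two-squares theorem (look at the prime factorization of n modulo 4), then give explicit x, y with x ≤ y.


Step 1: Factor n = 12025 = 5^2 · 13 · 37.
Step 2: Check the mod-4 condition on each prime factor: 5 ≡ 1 (mod 4), exponent 2; 13 ≡ 1 (mod 4), exponent 1; 37 ≡ 1 (mod 4), exponent 1.
All primes ≡ 3 (mod 4) appear to even exponent (or don't appear), so by the two-squares theorem n IS expressible as a sum of two squares.
Step 3: Build a representation. Group n = k² · m with k = 5 and m = 13 · 37 = 481 (a product of primes ≡ 1 (mod 4)); a representation of m scales to one of n via (k·x)² + (k·y)² = k²(x² + y²). Each prime p ≡ 1 (mod 4) is itself a sum of two squares; find a² by testing p − a² for a perfect square:
  13: 13 − 1² = 12, 13 − 2² = 9 = 3² ⇒ 13 = 2² + 3².
  37: 37 − 1² = 36 = 6² ⇒ 37 = 1² + 6².
  Combine using the Brahmagupta–Fibonacci identity (a² + b²)(c² + d²) = (ac − bd)² + (ad + bc)² = (ac + bd)² + (ad − bc)²:
  13 · 37 = 481: from (2² + 3²)(1² + 6²), take (2·1 − 3·6, 2·6 + 3·1) = (2 − 18, 12 + 3) = (-16, 15); dropping signs (only squares matter) gives (16, 15); check 16² + 15² = 256 + 225 = 481 ✓.
  Scale by k = 5: (5·16, 5·15) = (80, 75).
Step 4: Order so x ≤ y and verify: 75² + 80² = 5625 + 6400 = 12025 = n. ✓

n = 12025 = 75² + 80² (one valid representation with x ≤ y).


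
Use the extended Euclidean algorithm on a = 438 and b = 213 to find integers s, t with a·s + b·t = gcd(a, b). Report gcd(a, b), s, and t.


Euclidean algorithm on (438, 213) — divide until remainder is 0:
  438 = 2 · 213 + 12
  213 = 17 · 12 + 9
  12 = 1 · 9 + 3
  9 = 3 · 3 + 0
gcd(438, 213) = 3.
Track Bezout coefficients alongside the remainders: start with r₀ = 438 = a·1 + b·0 (s = 1, t = 0) and r₁ = 213 = a·0 + b·1 (s = 0, t = 1); each new remainder r_{k+1} = r_{k-1} − q_k·r_k inherits s_{k+1} = s_{k-1} − q_k·s_k, t_{k+1} = t_{k-1} − q_k·t_k, so r_k = a·s_k + b·t_k at every step:
  q = 2: r = 12, s = 1 − 2·0 = 1, t = 0 − 2·1 = -2  (check: 438·1 + 213·(-2) = 12)
  q = 17: r = 9, s = 0 − 17·1 = -17, t = 1 − 17·(-2) = 35  (check: 438·(-17) + 213·35 = 9)
  q = 1: r = 3, s = 1 − 1·(-17) = 18, t = -2 − 1·35 = -37  (check: 438·18 + 213·(-37) = 3)
The row with r = 3 (the gcd) gives the Bezout coefficients s = 18, t = -37.
Result: 438 · (18) + 213 · (-37) = 3.

gcd(438, 213) = 3; s = 18, t = -37 (check: 438·18 + 213·(-37) = 3).


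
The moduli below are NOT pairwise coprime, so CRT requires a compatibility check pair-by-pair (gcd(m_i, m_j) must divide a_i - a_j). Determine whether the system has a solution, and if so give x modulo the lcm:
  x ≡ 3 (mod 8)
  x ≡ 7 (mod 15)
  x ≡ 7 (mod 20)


Moduli 8, 15, 20 are not pairwise coprime, so CRT works modulo lcm(m_i) when all pairwise compatibility conditions hold.
Pairwise compatibility: gcd(m_i, m_j) must divide a_i - a_j for every pair.
Merge one congruence at a time:
  Start: x ≡ 3 (mod 8).
  Combine with x ≡ 7 (mod 15): gcd(8, 15) = 1; 7 - 3 = 4, which IS divisible by 1, so compatible.
    Write x = 3 + 8·t and substitute into x ≡ 7 (mod 15): 8·t ≡ 7 − 3 = 4 (mod 15).
    The inverse of 8 mod 15 is 2 (since 8·2 = 16 = 1·15 + 1), so t ≡ 2·4 = 8 ≡ 8 (mod 15).
    Then x = 3 + 8·8 = 67, valid modulo lcm(8, 15) = 120: x ≡ 67 (mod 120).
  Combine with x ≡ 7 (mod 20): gcd(120, 20) = 20; 7 - 67 = -60, which IS divisible by 20, so compatible.
    Write x = 67 + 120·t and substitute into x ≡ 7 (mod 20): 120·t ≡ 7 − 67 = -60 (mod 20).
    Divide the congruence (and modulus) by g = 20: 6·t ≡ -3 (mod 1).
    Modulo 1 every t works; take t = 0.
    Then x = 67 + 120·0 = 67, valid modulo lcm(120, 20) = 120: x ≡ 67 (mod 120).
Verify: 67 mod 8 = 3, 67 mod 15 = 7, 67 mod 20 = 7.

x ≡ 67 (mod 120).


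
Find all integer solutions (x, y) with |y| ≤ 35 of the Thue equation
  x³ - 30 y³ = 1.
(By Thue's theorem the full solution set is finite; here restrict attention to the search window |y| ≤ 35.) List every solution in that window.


The equation is x³ - 30y³ = 1. For fixed y, x³ = 30·y³ + 1, so a solution requires the RHS to be a perfect cube.
Strategy: iterate y from -35 to 35, compute RHS = 30·y³ + 1, and check whether it is a (positive or negative) perfect cube.
Check small values of y:
  y = 0: RHS = 1 = (1)³ ⇒ x = 1 works.
  y = 1: RHS = 31 is not a perfect cube.
  y = -1: RHS = -29 is not a perfect cube.
  y = 2: RHS = 241 is not a perfect cube.
  y = -2: RHS = -239 is not a perfect cube.
  y = 3: RHS = 811 is not a perfect cube.
  y = -3: RHS = -809 is not a perfect cube.
Continuing the search up to |y| = 35 finds no further solutions beyond those listed.
Collected solutions: (1, 0).

Solutions (with |y| ≤ 35): (1, 0).


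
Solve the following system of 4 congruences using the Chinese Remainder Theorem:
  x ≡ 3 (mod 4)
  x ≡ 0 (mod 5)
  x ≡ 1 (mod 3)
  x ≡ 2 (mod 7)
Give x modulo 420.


Product of moduli M = 4 · 5 · 3 · 7 = 420.
Merge one congruence at a time:
  Start: x ≡ 3 (mod 4).
  Combine with x ≡ 0 (mod 5); new modulus lcm = 20.
    Write x = 3 + 4·t and substitute into x ≡ 0 (mod 5): 4·t ≡ 0 − 3 = -3 (mod 5).
    Reduce coefficients mod 5: 4·t ≡ 2 (mod 5).
    The inverse of 4 mod 5 is 4 (since 4·4 = 16 = 3·5 + 1), so t ≡ 4·2 = 8 ≡ 3 (mod 5).
    Then x = 3 + 4·3 = 15, valid modulo lcm(4, 5) = 20: x ≡ 15 (mod 20).
  Combine with x ≡ 1 (mod 3); new modulus lcm = 60.
    Write x = 15 + 20·t and substitute into x ≡ 1 (mod 3): 20·t ≡ 1 − 15 = -14 (mod 3).
    Reduce coefficients mod 3: 2·t ≡ 1 (mod 3).
    The inverse of 2 mod 3 is 2 (since 2·2 = 4 = 1·3 + 1), so t ≡ 2·1 = 2 ≡ 2 (mod 3).
    Then x = 15 + 20·2 = 55, valid modulo lcm(20, 3) = 60: x ≡ 55 (mod 60).
  Combine with x ≡ 2 (mod 7); new modulus lcm = 420.
    Write x = 55 + 60·t and substitute into x ≡ 2 (mod 7): 60·t ≡ 2 − 55 = -53 (mod 7).
    Reduce coefficients mod 7: 4·t ≡ 3 (mod 7).
    The inverse of 4 mod 7 is 2 (since 4·2 = 8 = 1·7 + 1), so t ≡ 2·3 = 6 ≡ 6 (mod 7).
    Then x = 55 + 60·6 = 415, valid modulo lcm(60, 7) = 420: x ≡ 415 (mod 420).
Verify against each original: 415 mod 4 = 3, 415 mod 5 = 0, 415 mod 3 = 1, 415 mod 7 = 2.

x ≡ 415 (mod 420).


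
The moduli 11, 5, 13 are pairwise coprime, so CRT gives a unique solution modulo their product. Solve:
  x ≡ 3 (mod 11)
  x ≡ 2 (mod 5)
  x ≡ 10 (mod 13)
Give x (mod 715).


Moduli 11, 5, 13 are pairwise coprime; by CRT there is a unique solution modulo M = 11 · 5 · 13 = 715.
Solve pairwise, accumulating the modulus:
  Start with x ≡ 3 (mod 11).
  Combine with x ≡ 2 (mod 5): since gcd(11, 5) = 1, we get a unique residue mod 55.
    Write x = 3 + 11·t and substitute into x ≡ 2 (mod 5): 11·t ≡ 2 − 3 = -1 (mod 5).
    Reduce coefficients mod 5: 1·t ≡ 4 (mod 5).
    So t ≡ 4 (mod 5).
    Then x = 3 + 11·4 = 47, valid modulo lcm(11, 5) = 55: x ≡ 47 (mod 55).
  Combine with x ≡ 10 (mod 13): since gcd(55, 13) = 1, we get a unique residue mod 715.
    Write x = 47 + 55·t and substitute into x ≡ 10 (mod 13): 55·t ≡ 10 − 47 = -37 (mod 13).
    Reduce coefficients mod 13: 3·t ≡ 2 (mod 13).
    The inverse of 3 mod 13 is 9 (since 3·9 = 27 = 2·13 + 1), so t ≡ 9·2 = 18 ≡ 5 (mod 13).
    Then x = 47 + 55·5 = 322, valid modulo lcm(55, 13) = 715: x ≡ 322 (mod 715).
Verify: 322 mod 11 = 3 ✓, 322 mod 5 = 2 ✓, 322 mod 13 = 10 ✓.

x ≡ 322 (mod 715).


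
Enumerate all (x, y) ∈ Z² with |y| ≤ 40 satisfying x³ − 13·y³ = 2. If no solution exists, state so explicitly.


The equation is x³ - 13y³ = 2. For fixed y, x³ = 13·y³ + 2, so a solution requires the RHS to be a perfect cube.
Strategy: iterate y from -40 to 40, compute RHS = 13·y³ + 2, and check whether it is a (positive or negative) perfect cube.
Check small values of y:
  y = 0: RHS = 2 is not a perfect cube.
  y = 1: RHS = 15 is not a perfect cube.
  y = -1: RHS = -11 is not a perfect cube.
  y = 2: RHS = 106 is not a perfect cube.
  y = -2: RHS = -102 is not a perfect cube.
  y = 3: RHS = 353 is not a perfect cube.
  y = -3: RHS = -349 is not a perfect cube.
Continuing the search up to |y| = 40 finds no solutions either.
No (x, y) in the scanned range satisfies the equation.

No integer solutions with |y| ≤ 40.


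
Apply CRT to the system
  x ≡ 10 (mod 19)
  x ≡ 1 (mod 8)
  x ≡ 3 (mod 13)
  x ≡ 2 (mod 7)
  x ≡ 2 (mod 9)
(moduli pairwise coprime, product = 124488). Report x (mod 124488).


Product of moduli M = 19 · 8 · 13 · 7 · 9 = 124488.
Merge one congruence at a time:
  Start: x ≡ 10 (mod 19).
  Combine with x ≡ 1 (mod 8); new modulus lcm = 152.
    Write x = 10 + 19·t and substitute into x ≡ 1 (mod 8): 19·t ≡ 1 − 10 = -9 (mod 8).
    Reduce coefficients mod 8: 3·t ≡ 7 (mod 8).
    The inverse of 3 mod 8 is 3 (since 3·3 = 9 = 1·8 + 1), so t ≡ 3·7 = 21 ≡ 5 (mod 8).
    Then x = 10 + 19·5 = 105, valid modulo lcm(19, 8) = 152: x ≡ 105 (mod 152).
  Combine with x ≡ 3 (mod 13); new modulus lcm = 1976.
    Write x = 105 + 152·t and substitute into x ≡ 3 (mod 13): 152·t ≡ 3 − 105 = -102 (mod 13).
    Reduce coefficients mod 13: 9·t ≡ 2 (mod 13).
    The inverse of 9 mod 13 is 3 (since 9·3 = 27 = 2·13 + 1), so t ≡ 3·2 = 6 ≡ 6 (mod 13).
    Then x = 105 + 152·6 = 1017, valid modulo lcm(152, 13) = 1976: x ≡ 1017 (mod 1976).
  Combine with x ≡ 2 (mod 7); new modulus lcm = 13832.
    Write x = 1017 + 1976·t and substitute into x ≡ 2 (mod 7): 1976·t ≡ 2 − 1017 = -1015 (mod 7).
    Reduce coefficients mod 7: 2·t ≡ 0 (mod 7).
    The inverse of 2 mod 7 is 4 (since 2·4 = 8 = 1·7 + 1), so t ≡ 4·0 = 0 ≡ 0 (mod 7).
    Then x = 1017 + 1976·0 = 1017, valid modulo lcm(1976, 7) = 13832: x ≡ 1017 (mod 13832).
  Combine with x ≡ 2 (mod 9); new modulus lcm = 124488.
    Write x = 1017 + 13832·t and substitute into x ≡ 2 (mod 9): 13832·t ≡ 2 − 1017 = -1015 (mod 9).
    Reduce coefficients mod 9: 8·t ≡ 2 (mod 9).
    The inverse of 8 mod 9 is 8 (since 8·8 = 64 = 7·9 + 1), so t ≡ 8·2 = 16 ≡ 7 (mod 9).
    Then x = 1017 + 13832·7 = 97841, valid modulo lcm(13832, 9) = 124488: x ≡ 97841 (mod 124488).
Verify against each original: 97841 mod 19 = 10, 97841 mod 8 = 1, 97841 mod 13 = 3, 97841 mod 7 = 2, 97841 mod 9 = 2.

x ≡ 97841 (mod 124488).


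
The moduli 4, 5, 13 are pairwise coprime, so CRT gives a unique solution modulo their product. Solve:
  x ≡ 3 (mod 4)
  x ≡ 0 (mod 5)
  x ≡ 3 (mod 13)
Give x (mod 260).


Moduli 4, 5, 13 are pairwise coprime; by CRT there is a unique solution modulo M = 4 · 5 · 13 = 260.
Solve pairwise, accumulating the modulus:
  Start with x ≡ 3 (mod 4).
  Combine with x ≡ 0 (mod 5): since gcd(4, 5) = 1, we get a unique residue mod 20.
    Write x = 3 + 4·t and substitute into x ≡ 0 (mod 5): 4·t ≡ 0 − 3 = -3 (mod 5).
    Reduce coefficients mod 5: 4·t ≡ 2 (mod 5).
    The inverse of 4 mod 5 is 4 (since 4·4 = 16 = 3·5 + 1), so t ≡ 4·2 = 8 ≡ 3 (mod 5).
    Then x = 3 + 4·3 = 15, valid modulo lcm(4, 5) = 20: x ≡ 15 (mod 20).
  Combine with x ≡ 3 (mod 13): since gcd(20, 13) = 1, we get a unique residue mod 260.
    Write x = 15 + 20·t and substitute into x ≡ 3 (mod 13): 20·t ≡ 3 − 15 = -12 (mod 13).
    Reduce coefficients mod 13: 7·t ≡ 1 (mod 13).
    The inverse of 7 mod 13 is 2 (since 7·2 = 14 = 1·13 + 1), so t ≡ 2·1 = 2 ≡ 2 (mod 13).
    Then x = 15 + 20·2 = 55, valid modulo lcm(20, 13) = 260: x ≡ 55 (mod 260).
Verify: 55 mod 4 = 3 ✓, 55 mod 5 = 0 ✓, 55 mod 13 = 3 ✓.

x ≡ 55 (mod 260).


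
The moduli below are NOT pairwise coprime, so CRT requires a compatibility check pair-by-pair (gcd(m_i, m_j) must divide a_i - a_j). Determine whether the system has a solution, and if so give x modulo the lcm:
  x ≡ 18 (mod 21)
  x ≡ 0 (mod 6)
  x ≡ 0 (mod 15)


Moduli 21, 6, 15 are not pairwise coprime, so CRT works modulo lcm(m_i) when all pairwise compatibility conditions hold.
Pairwise compatibility: gcd(m_i, m_j) must divide a_i - a_j for every pair.
Merge one congruence at a time:
  Start: x ≡ 18 (mod 21).
  Combine with x ≡ 0 (mod 6): gcd(21, 6) = 3; 0 - 18 = -18, which IS divisible by 3, so compatible.
    Write x = 18 + 21·t and substitute into x ≡ 0 (mod 6): 21·t ≡ 0 − 18 = -18 (mod 6).
    Divide the congruence (and modulus) by g = 3: 7·t ≡ -6 (mod 2).
    Reduce coefficients mod 2: 1·t ≡ 0 (mod 2).
    So t ≡ 0 (mod 2).
    Then x = 18 + 21·0 = 18, valid modulo lcm(21, 6) = 42: x ≡ 18 (mod 42).
  Combine with x ≡ 0 (mod 15): gcd(42, 15) = 3; 0 - 18 = -18, which IS divisible by 3, so compatible.
    Write x = 18 + 42·t and substitute into x ≡ 0 (mod 15): 42·t ≡ 0 − 18 = -18 (mod 15).
    Divide the congruence (and modulus) by g = 3: 14·t ≡ -6 (mod 5).
    Reduce coefficients mod 5: 4·t ≡ 4 (mod 5).
    The inverse of 4 mod 5 is 4 (since 4·4 = 16 = 3·5 + 1), so t ≡ 4·4 = 16 ≡ 1 (mod 5).
    Then x = 18 + 42·1 = 60, valid modulo lcm(42, 15) = 210: x ≡ 60 (mod 210).
Verify: 60 mod 21 = 18, 60 mod 6 = 0, 60 mod 15 = 0.

x ≡ 60 (mod 210).


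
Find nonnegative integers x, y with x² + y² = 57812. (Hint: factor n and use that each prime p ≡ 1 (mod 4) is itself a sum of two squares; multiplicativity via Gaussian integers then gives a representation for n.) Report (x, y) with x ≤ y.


Step 1: Factor n = 57812 = 2^2 · 97 · 149.
Step 2: Check the mod-4 condition on each prime factor: 2 = 2 (special); 97 ≡ 1 (mod 4), exponent 1; 149 ≡ 1 (mod 4), exponent 1.
All primes ≡ 3 (mod 4) appear to even exponent (or don't appear), so by the two-squares theorem n IS expressible as a sum of two squares.
Step 3: Build a representation. Group n = k² · m with k = 2 and m = 97 · 149 = 14453 (a product of primes ≡ 1 (mod 4)); a representation of m scales to one of n via (k·x)² + (k·y)² = k²(x² + y²). Each prime p ≡ 1 (mod 4) is itself a sum of two squares; find a² by testing p − a² for a perfect square:
  97: 97 − 1² = 96, 97 − 2² = 93, 97 − 3² = 88, 97 − 4² = 81 = 9² ⇒ 97 = 4² + 9².
  149: 149 − 1² = 148, 149 − 2² = 145, 149 − 3² = 140, 149 − 4² = 133, 149 − 5² = 124, 149 − 6² = 113, 149 − 7² = 100 = 10² ⇒ 149 = 7² + 10².
  Combine using the Brahmagupta–Fibonacci identity (a² + b²)(c² + d²) = (ac − bd)² + (ad + bc)² = (ac + bd)² + (ad − bc)²:
  97 · 149 = 14453: from (4² + 9²)(7² + 10²), take (4·7 − 9·10, 4·10 + 9·7) = (28 − 90, 40 + 63) = (-62, 103); dropping signs (only squares matter) gives (62, 103); check 62² + 103² = 3844 + 10609 = 14453 ✓.
  Scale by k = 2: (2·62, 2·103) = (124, 206).
Step 4: Order so x ≤ y and verify: 124² + 206² = 15376 + 42436 = 57812 = n. ✓

n = 57812 = 124² + 206² (one valid representation with x ≤ y).


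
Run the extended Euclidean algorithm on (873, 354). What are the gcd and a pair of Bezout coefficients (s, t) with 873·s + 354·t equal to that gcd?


Euclidean algorithm on (873, 354) — divide until remainder is 0:
  873 = 2 · 354 + 165
  354 = 2 · 165 + 24
  165 = 6 · 24 + 21
  24 = 1 · 21 + 3
  21 = 7 · 3 + 0
gcd(873, 354) = 3.
Track Bezout coefficients alongside the remainders: start with r₀ = 873 = a·1 + b·0 (s = 1, t = 0) and r₁ = 354 = a·0 + b·1 (s = 0, t = 1); each new remainder r_{k+1} = r_{k-1} − q_k·r_k inherits s_{k+1} = s_{k-1} − q_k·s_k, t_{k+1} = t_{k-1} − q_k·t_k, so r_k = a·s_k + b·t_k at every step:
  q = 2: r = 165, s = 1 − 2·0 = 1, t = 0 − 2·1 = -2  (check: 873·1 + 354·(-2) = 165)
  q = 2: r = 24, s = 0 − 2·1 = -2, t = 1 − 2·(-2) = 5  (check: 873·(-2) + 354·5 = 24)
  q = 6: r = 21, s = 1 − 6·(-2) = 13, t = -2 − 6·5 = -32  (check: 873·13 + 354·(-32) = 21)
  q = 1: r = 3, s = -2 − 1·13 = -15, t = 5 − 1·(-32) = 37  (check: 873·(-15) + 354·37 = 3)
The row with r = 3 (the gcd) gives the Bezout coefficients s = -15, t = 37.
Result: 873 · (-15) + 354 · (37) = 3.

gcd(873, 354) = 3; s = -15, t = 37 (check: 873·(-15) + 354·37 = 3).


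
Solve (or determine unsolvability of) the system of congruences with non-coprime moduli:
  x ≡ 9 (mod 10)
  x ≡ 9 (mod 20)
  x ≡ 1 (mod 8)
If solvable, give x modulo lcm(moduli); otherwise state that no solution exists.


Moduli 10, 20, 8 are not pairwise coprime, so CRT works modulo lcm(m_i) when all pairwise compatibility conditions hold.
Pairwise compatibility: gcd(m_i, m_j) must divide a_i - a_j for every pair.
Merge one congruence at a time:
  Start: x ≡ 9 (mod 10).
  Combine with x ≡ 9 (mod 20): gcd(10, 20) = 10; 9 - 9 = 0, which IS divisible by 10, so compatible.
    Write x = 9 + 10·t and substitute into x ≡ 9 (mod 20): 10·t ≡ 9 − 9 = 0 (mod 20).
    Divide the congruence (and modulus) by g = 10: 1·t ≡ 0 (mod 2).
    So t ≡ 0 (mod 2).
    Then x = 9 + 10·0 = 9, valid modulo lcm(10, 20) = 20: x ≡ 9 (mod 20).
  Combine with x ≡ 1 (mod 8): gcd(20, 8) = 4; 1 - 9 = -8, which IS divisible by 4, so compatible.
    Write x = 9 + 20·t and substitute into x ≡ 1 (mod 8): 20·t ≡ 1 − 9 = -8 (mod 8).
    Divide the congruence (and modulus) by g = 4: 5·t ≡ -2 (mod 2).
    Reduce coefficients mod 2: 1·t ≡ 0 (mod 2).
    So t ≡ 0 (mod 2).
    Then x = 9 + 20·0 = 9, valid modulo lcm(20, 8) = 40: x ≡ 9 (mod 40).
Verify: 9 mod 10 = 9, 9 mod 20 = 9, 9 mod 8 = 1.

x ≡ 9 (mod 40).


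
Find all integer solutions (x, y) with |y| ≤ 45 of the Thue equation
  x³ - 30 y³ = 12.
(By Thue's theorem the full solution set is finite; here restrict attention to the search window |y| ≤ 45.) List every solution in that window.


The equation is x³ - 30y³ = 12. For fixed y, x³ = 30·y³ + 12, so a solution requires the RHS to be a perfect cube.
Strategy: iterate y from -45 to 45, compute RHS = 30·y³ + 12, and check whether it is a (positive or negative) perfect cube.
Check small values of y:
  y = 0: RHS = 12 is not a perfect cube.
  y = 1: RHS = 42 is not a perfect cube.
  y = -1: RHS = -18 is not a perfect cube.
  y = 2: RHS = 252 is not a perfect cube.
  y = -2: RHS = -228 is not a perfect cube.
  y = 3: RHS = 822 is not a perfect cube.
  y = -3: RHS = -798 is not a perfect cube.
Continuing the search up to |y| = 45 finds no solutions either.
No (x, y) in the scanned range satisfies the equation.

No integer solutions with |y| ≤ 45.


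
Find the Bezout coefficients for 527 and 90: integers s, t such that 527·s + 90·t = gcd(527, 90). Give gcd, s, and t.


Euclidean algorithm on (527, 90) — divide until remainder is 0:
  527 = 5 · 90 + 77
  90 = 1 · 77 + 13
  77 = 5 · 13 + 12
  13 = 1 · 12 + 1
  12 = 12 · 1 + 0
gcd(527, 90) = 1.
Track Bezout coefficients alongside the remainders: start with r₀ = 527 = a·1 + b·0 (s = 1, t = 0) and r₁ = 90 = a·0 + b·1 (s = 0, t = 1); each new remainder r_{k+1} = r_{k-1} − q_k·r_k inherits s_{k+1} = s_{k-1} − q_k·s_k, t_{k+1} = t_{k-1} − q_k·t_k, so r_k = a·s_k + b·t_k at every step:
  q = 5: r = 77, s = 1 − 5·0 = 1, t = 0 − 5·1 = -5  (check: 527·1 + 90·(-5) = 77)
  q = 1: r = 13, s = 0 − 1·1 = -1, t = 1 − 1·(-5) = 6  (check: 527·(-1) + 90·6 = 13)
  q = 5: r = 12, s = 1 − 5·(-1) = 6, t = -5 − 5·6 = -35  (check: 527·6 + 90·(-35) = 12)
  q = 1: r = 1, s = -1 − 1·6 = -7, t = 6 − 1·(-35) = 41  (check: 527·(-7) + 90·41 = 1)
The row with r = 1 (the gcd) gives the Bezout coefficients s = -7, t = 41.
Result: 527 · (-7) + 90 · (41) = 1.

gcd(527, 90) = 1; s = -7, t = 41 (check: 527·(-7) + 90·41 = 1).


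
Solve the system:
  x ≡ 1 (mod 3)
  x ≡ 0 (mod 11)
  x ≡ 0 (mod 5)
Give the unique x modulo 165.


Moduli 3, 11, 5 are pairwise coprime; by CRT there is a unique solution modulo M = 3 · 11 · 5 = 165.
Solve pairwise, accumulating the modulus:
  Start with x ≡ 1 (mod 3).
  Combine with x ≡ 0 (mod 11): since gcd(3, 11) = 1, we get a unique residue mod 33.
    Write x = 1 + 3·t and substitute into x ≡ 0 (mod 11): 3·t ≡ 0 − 1 = -1 (mod 11).
    Reduce coefficients mod 11: 3·t ≡ 10 (mod 11).
    The inverse of 3 mod 11 is 4 (since 3·4 = 12 = 1·11 + 1), so t ≡ 4·10 = 40 ≡ 7 (mod 11).
    Then x = 1 + 3·7 = 22, valid modulo lcm(3, 11) = 33: x ≡ 22 (mod 33).
  Combine with x ≡ 0 (mod 5): since gcd(33, 5) = 1, we get a unique residue mod 165.
    Write x = 22 + 33·t and substitute into x ≡ 0 (mod 5): 33·t ≡ 0 − 22 = -22 (mod 5).
    Reduce coefficients mod 5: 3·t ≡ 3 (mod 5).
    The inverse of 3 mod 5 is 2 (since 3·2 = 6 = 1·5 + 1), so t ≡ 2·3 = 6 ≡ 1 (mod 5).
    Then x = 22 + 33·1 = 55, valid modulo lcm(33, 5) = 165: x ≡ 55 (mod 165).
Verify: 55 mod 3 = 1 ✓, 55 mod 11 = 0 ✓, 55 mod 5 = 0 ✓.

x ≡ 55 (mod 165).


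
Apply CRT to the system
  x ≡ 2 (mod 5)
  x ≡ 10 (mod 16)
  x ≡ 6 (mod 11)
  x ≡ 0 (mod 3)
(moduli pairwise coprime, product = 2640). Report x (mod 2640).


Product of moduli M = 5 · 16 · 11 · 3 = 2640.
Merge one congruence at a time:
  Start: x ≡ 2 (mod 5).
  Combine with x ≡ 10 (mod 16); new modulus lcm = 80.
    Write x = 2 + 5·t and substitute into x ≡ 10 (mod 16): 5·t ≡ 10 − 2 = 8 (mod 16).
    The inverse of 5 mod 16 is 13 (since 5·13 = 65 = 4·16 + 1), so t ≡ 13·8 = 104 ≡ 8 (mod 16).
    Then x = 2 + 5·8 = 42, valid modulo lcm(5, 16) = 80: x ≡ 42 (mod 80).
  Combine with x ≡ 6 (mod 11); new modulus lcm = 880.
    Write x = 42 + 80·t and substitute into x ≡ 6 (mod 11): 80·t ≡ 6 − 42 = -36 (mod 11).
    Reduce coefficients mod 11: 3·t ≡ 8 (mod 11).
    The inverse of 3 mod 11 is 4 (since 3·4 = 12 = 1·11 + 1), so t ≡ 4·8 = 32 ≡ 10 (mod 11).
    Then x = 42 + 80·10 = 842, valid modulo lcm(80, 11) = 880: x ≡ 842 (mod 880).
  Combine with x ≡ 0 (mod 3); new modulus lcm = 2640.
    Write x = 842 + 880·t and substitute into x ≡ 0 (mod 3): 880·t ≡ 0 − 842 = -842 (mod 3).
    Reduce coefficients mod 3: 1·t ≡ 1 (mod 3).
    So t ≡ 1 (mod 3).
    Then x = 842 + 880·1 = 1722, valid modulo lcm(880, 3) = 2640: x ≡ 1722 (mod 2640).
Verify against each original: 1722 mod 5 = 2, 1722 mod 16 = 10, 1722 mod 11 = 6, 1722 mod 3 = 0.

x ≡ 1722 (mod 2640).


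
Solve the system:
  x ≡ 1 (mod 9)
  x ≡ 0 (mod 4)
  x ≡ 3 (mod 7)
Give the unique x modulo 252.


Moduli 9, 4, 7 are pairwise coprime; by CRT there is a unique solution modulo M = 9 · 4 · 7 = 252.
Solve pairwise, accumulating the modulus:
  Start with x ≡ 1 (mod 9).
  Combine with x ≡ 0 (mod 4): since gcd(9, 4) = 1, we get a unique residue mod 36.
    Write x = 1 + 9·t and substitute into x ≡ 0 (mod 4): 9·t ≡ 0 − 1 = -1 (mod 4).
    Reduce coefficients mod 4: 1·t ≡ 3 (mod 4).
    So t ≡ 3 (mod 4).
    Then x = 1 + 9·3 = 28, valid modulo lcm(9, 4) = 36: x ≡ 28 (mod 36).
  Combine with x ≡ 3 (mod 7): since gcd(36, 7) = 1, we get a unique residue mod 252.
    Write x = 28 + 36·t and substitute into x ≡ 3 (mod 7): 36·t ≡ 3 − 28 = -25 (mod 7).
    Reduce coefficients mod 7: 1·t ≡ 3 (mod 7).
    So t ≡ 3 (mod 7).
    Then x = 28 + 36·3 = 136, valid modulo lcm(36, 7) = 252: x ≡ 136 (mod 252).
Verify: 136 mod 9 = 1 ✓, 136 mod 4 = 0 ✓, 136 mod 7 = 3 ✓.

x ≡ 136 (mod 252).


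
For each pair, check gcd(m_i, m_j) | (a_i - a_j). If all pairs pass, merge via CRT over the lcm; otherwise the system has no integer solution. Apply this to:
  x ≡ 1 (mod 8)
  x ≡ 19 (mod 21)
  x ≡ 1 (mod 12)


Moduli 8, 21, 12 are not pairwise coprime, so CRT works modulo lcm(m_i) when all pairwise compatibility conditions hold.
Pairwise compatibility: gcd(m_i, m_j) must divide a_i - a_j for every pair.
Merge one congruence at a time:
  Start: x ≡ 1 (mod 8).
  Combine with x ≡ 19 (mod 21): gcd(8, 21) = 1; 19 - 1 = 18, which IS divisible by 1, so compatible.
    Write x = 1 + 8·t and substitute into x ≡ 19 (mod 21): 8·t ≡ 19 − 1 = 18 (mod 21).
    The inverse of 8 mod 21 is 8 (since 8·8 = 64 = 3·21 + 1), so t ≡ 8·18 = 144 ≡ 18 (mod 21).
    Then x = 1 + 8·18 = 145, valid modulo lcm(8, 21) = 168: x ≡ 145 (mod 168).
  Combine with x ≡ 1 (mod 12): gcd(168, 12) = 12; 1 - 145 = -144, which IS divisible by 12, so compatible.
    Write x = 145 + 168·t and substitute into x ≡ 1 (mod 12): 168·t ≡ 1 − 145 = -144 (mod 12).
    Divide the congruence (and modulus) by g = 12: 14·t ≡ -12 (mod 1).
    Modulo 1 every t works; take t = 0.
    Then x = 145 + 168·0 = 145, valid modulo lcm(168, 12) = 168: x ≡ 145 (mod 168).
Verify: 145 mod 8 = 1, 145 mod 21 = 19, 145 mod 12 = 1.

x ≡ 145 (mod 168).


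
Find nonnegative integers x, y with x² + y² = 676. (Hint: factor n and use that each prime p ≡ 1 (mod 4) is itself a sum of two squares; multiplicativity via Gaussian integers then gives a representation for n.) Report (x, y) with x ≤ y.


Step 1: Factor n = 676 = 2^2 · 13^2.
Step 2: Check the mod-4 condition on each prime factor: 2 = 2 (special); 13 ≡ 1 (mod 4), exponent 2.
All primes ≡ 3 (mod 4) appear to even exponent (or don't appear), so by the two-squares theorem n IS expressible as a sum of two squares.
Step 3: Build a representation. Group n = k² · m with k = 2 and m = 13 · 13 = 169 (a product of primes ≡ 1 (mod 4)); a representation of m scales to one of n via (k·x)² + (k·y)² = k²(x² + y²). Each prime p ≡ 1 (mod 4) is itself a sum of two squares; find a² by testing p − a² for a perfect square:
  13: 13 − 1² = 12, 13 − 2² = 9 = 3² ⇒ 13 = 2² + 3².
  Combine using the Brahmagupta–Fibonacci identity (a² + b²)(c² + d²) = (ac − bd)² + (ad + bc)² = (ac + bd)² + (ad − bc)²:
  13 · 13 = 169: from (2² + 3²)(2² + 3²), take (2·2 − 3·3, 2·3 + 3·2) = (4 − 9, 6 + 6) = (-5, 12); dropping signs (only squares matter) gives (5, 12); check 5² + 12² = 25 + 144 = 169 ✓.
  Scale by k = 2: (2·5, 2·12) = (10, 24).
Step 4: Order so x ≤ y and verify: 10² + 24² = 100 + 576 = 676 = n. ✓

n = 676 = 10² + 24² (one valid representation with x ≤ y).


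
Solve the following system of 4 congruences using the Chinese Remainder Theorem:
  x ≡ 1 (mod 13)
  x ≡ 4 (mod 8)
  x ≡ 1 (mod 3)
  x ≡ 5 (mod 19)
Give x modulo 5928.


Product of moduli M = 13 · 8 · 3 · 19 = 5928.
Merge one congruence at a time:
  Start: x ≡ 1 (mod 13).
  Combine with x ≡ 4 (mod 8); new modulus lcm = 104.
    Write x = 1 + 13·t and substitute into x ≡ 4 (mod 8): 13·t ≡ 4 − 1 = 3 (mod 8).
    Reduce coefficients mod 8: 5·t ≡ 3 (mod 8).
    The inverse of 5 mod 8 is 5 (since 5·5 = 25 = 3·8 + 1), so t ≡ 5·3 = 15 ≡ 7 (mod 8).
    Then x = 1 + 13·7 = 92, valid modulo lcm(13, 8) = 104: x ≡ 92 (mod 104).
  Combine with x ≡ 1 (mod 3); new modulus lcm = 312.
    Write x = 92 + 104·t and substitute into x ≡ 1 (mod 3): 104·t ≡ 1 − 92 = -91 (mod 3).
    Reduce coefficients mod 3: 2·t ≡ 2 (mod 3).
    The inverse of 2 mod 3 is 2 (since 2·2 = 4 = 1·3 + 1), so t ≡ 2·2 = 4 ≡ 1 (mod 3).
    Then x = 92 + 104·1 = 196, valid modulo lcm(104, 3) = 312: x ≡ 196 (mod 312).
  Combine with x ≡ 5 (mod 19); new modulus lcm = 5928.
    Write x = 196 + 312·t and substitute into x ≡ 5 (mod 19): 312·t ≡ 5 − 196 = -191 (mod 19).
    Reduce coefficients mod 19: 8·t ≡ 18 (mod 19).
    The inverse of 8 mod 19 is 12 (since 8·12 = 96 = 5·19 + 1), so t ≡ 12·18 = 216 ≡ 7 (mod 19).
    Then x = 196 + 312·7 = 2380, valid modulo lcm(312, 19) = 5928: x ≡ 2380 (mod 5928).
Verify against each original: 2380 mod 13 = 1, 2380 mod 8 = 4, 2380 mod 3 = 1, 2380 mod 19 = 5.

x ≡ 2380 (mod 5928).
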